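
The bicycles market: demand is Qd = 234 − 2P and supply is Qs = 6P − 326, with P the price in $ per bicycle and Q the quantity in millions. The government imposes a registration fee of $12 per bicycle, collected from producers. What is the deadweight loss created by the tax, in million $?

Without the tax, 234 − 2P = 6P − 326 gives 8P = 560, so P* = $70 and Q* = 94.
With the tax collected from producers, supply shifts: Qs = 6(P − 12) − 326.
Solving gives Q = 76 with buyers paying $79 and producers receiving $67 (the $12 wedge).
Quantity falls by |ΔQ| = |94 − 76| = 18.
DWL = ½ · t · |ΔQ| = ½ · 12 · 18 = $108.

Deadweight loss = $108 million.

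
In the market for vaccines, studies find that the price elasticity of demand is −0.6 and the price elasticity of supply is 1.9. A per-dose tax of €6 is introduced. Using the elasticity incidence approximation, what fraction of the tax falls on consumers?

Incidence ratio: consumers' share ≈ εs / (εs + |εd|) = 1.9 / (1.9 + 0.6) = 0.76.
Supply is the more elastic side, so consumers bear the larger share.

Consumers' share ≈ 0.76.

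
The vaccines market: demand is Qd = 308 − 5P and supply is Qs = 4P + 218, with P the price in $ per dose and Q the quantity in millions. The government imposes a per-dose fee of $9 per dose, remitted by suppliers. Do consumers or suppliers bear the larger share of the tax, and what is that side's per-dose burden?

Suppliers bear the larger share: $5 per dose.

Without the tax, 308 − 5P = 4P + 218 gives 9P = 90, so P* = $10 and Q* = 258.
With the tax collected from suppliers, supply shifts: Qs = 4(P − 9) + 218.
New equilibrium: consumers pay $14, suppliers receive $5, Q = 238. (Wedge: Pb − Ps = 9.)
Per-dose burden: consumers $4, suppliers $5.
Suppliers take the larger share because supply is less price-elastic here (demand slope 5 vs supply slope 4).
The less price-elastic side of the market bears the larger share of a per-unit tax.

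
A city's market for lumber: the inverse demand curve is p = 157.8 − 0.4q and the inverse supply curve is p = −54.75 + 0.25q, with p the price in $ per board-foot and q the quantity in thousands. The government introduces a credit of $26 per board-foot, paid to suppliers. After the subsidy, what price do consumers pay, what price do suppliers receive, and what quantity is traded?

Inverting to q(p) form: qd = 394.5 − 2.5p; qs = 4p + 219.
Before the subsidy: set 394.5 − 2.5p = 4p + 219 → p* = $27, q* = 327.
With a per-unit subsidy paid to suppliers, each receives p + 26 per unit sold, so supply becomes qs = 4(p + 26) + 219.
Solving gives q = 367 with consumers paying $11 and suppliers receiving $37 (the $26 wedge).

Consumers pay $11; suppliers receive $37; quantity = 367.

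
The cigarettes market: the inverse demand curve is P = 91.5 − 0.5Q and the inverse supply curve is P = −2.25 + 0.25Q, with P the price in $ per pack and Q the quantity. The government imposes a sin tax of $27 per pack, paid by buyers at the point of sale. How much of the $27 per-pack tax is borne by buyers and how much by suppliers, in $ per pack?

Buyers bear $18 per pack; suppliers bear $9 per pack.

Inverting to Q(P) form: Qd = 183 − 2P; Qs = 4P + 9.
Without the tax, 183 − 2P = 4P + 9 gives 6P = 174, so P* = $29 and Q* = 125.
With the tax collected from buyers, demand (in seller-price terms) shifts: Qd = 183 − 2(P + 27).
New equilibrium: buyers pay $47, suppliers receive $20, Q = 89. (Wedge: Pb − Ps = 27.)
Burden on buyers: $18; on suppliers: $9. (They sum to $27.)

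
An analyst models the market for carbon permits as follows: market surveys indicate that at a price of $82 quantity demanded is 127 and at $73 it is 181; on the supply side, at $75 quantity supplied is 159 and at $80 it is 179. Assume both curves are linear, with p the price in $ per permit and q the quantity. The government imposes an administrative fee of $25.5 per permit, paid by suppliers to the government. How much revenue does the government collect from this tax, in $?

Demand slope: (181 − 127)/(73 − 82) = -6, so qd = 619 − 6p.
Supply slope: (179 − 159)/(80 − 75) = 4, so qs = 4p − 141.
Without the tax, 619 − 6p = 4p − 141 gives 10p = 760, so p* = $76 and q* = 163.
With the tax collected from suppliers, supply shifts: qs = 4(p − 25.5) − 141.
Solving gives q = 101.8 with consumers paying $86.2 and suppliers receiving $60.7 (the $25.5 wedge).
Revenue = t · Q = 25.5 · 101.8 = $2595.9.

Tax revenue = $2595.9.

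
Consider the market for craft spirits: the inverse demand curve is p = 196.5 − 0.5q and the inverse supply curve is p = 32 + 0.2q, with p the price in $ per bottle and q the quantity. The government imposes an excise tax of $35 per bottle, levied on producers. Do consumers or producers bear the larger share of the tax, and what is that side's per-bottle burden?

Consumers bear the larger share: $25 per bottle.

Inverting to q(p) form: qd = 393 − 2p; qs = 5p − 160.
Without the tax, 393 − 2p = 5p − 160 gives 7p = 553, so p* = $79 and q* = 235.
With the tax collected from producers, supply shifts: qs = 5(p − 35) − 160.
New equilibrium: consumers pay $104, producers receive $69, q = 185. (Wedge: pb − ps = 35.)
Per-bottle burden: consumers $25, producers $10.
Consumers take the larger share because demand is less price-elastic here (demand slope 2 vs supply slope 5).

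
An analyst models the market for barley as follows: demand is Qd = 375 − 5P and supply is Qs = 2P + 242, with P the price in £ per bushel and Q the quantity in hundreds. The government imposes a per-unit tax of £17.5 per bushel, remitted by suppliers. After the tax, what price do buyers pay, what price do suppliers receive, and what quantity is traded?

Before the tax: set 375 − 5P = 2P + 242 → P* = £19, Q* = 280.
With the tax collected from suppliers, supply shifts: Qs = 2(P − 17.5) + 242.
Solving gives Q = 255 with buyers paying £24 and suppliers receiving £6.5 (the £17.5 wedge).

Buyers pay £24; suppliers receive £6.5; quantity = 255.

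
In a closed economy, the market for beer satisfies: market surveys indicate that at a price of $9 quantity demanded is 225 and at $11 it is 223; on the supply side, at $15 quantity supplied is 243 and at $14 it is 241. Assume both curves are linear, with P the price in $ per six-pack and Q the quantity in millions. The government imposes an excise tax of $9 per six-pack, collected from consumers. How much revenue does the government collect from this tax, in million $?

Demand slope: (223 − 225)/(11 − 9) = -1, so Qd = 234 − P.
Supply slope: (241 − 243)/(14 − 15) = 2, so Qs = 2P + 213.
Before the tax: set 234 − P = 2P + 213 → P* = $7, Q* = 227.
With the tax collected from consumers, demand (in seller-price terms) shifts: Qd = 234 − (P + 9).
New equilibrium: consumers pay $13, suppliers receive $4, Q = 221. (Wedge: Pb − Ps = 9.)
Revenue = t · Q = 9 · 221 = $1989.

Tax revenue = $1989 million.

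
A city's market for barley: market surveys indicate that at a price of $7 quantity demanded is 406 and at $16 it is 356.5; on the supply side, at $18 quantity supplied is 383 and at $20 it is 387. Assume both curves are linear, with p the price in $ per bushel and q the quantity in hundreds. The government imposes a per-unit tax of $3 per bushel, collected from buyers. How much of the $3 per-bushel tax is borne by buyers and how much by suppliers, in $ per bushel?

Demand slope: (356.5 − 406)/(16 − 7) = -5.5, so qd = 444.5 − 5.5p.
Supply slope: (387 − 383)/(20 − 18) = 2, so qs = 2p + 347.
Without the tax, 444.5 − 5.5p = 2p + 347 gives 7.5p = 97.5, so p* = $13 and q* = 373.
With the tax collected from buyers, demand (in seller-price terms) shifts: qd = 444.5 − 5.5(p + 3).
New equilibrium: buyers pay $13.8, suppliers receive $10.8, q = 368.6. (Wedge: pb − ps = 3.)
Burden on buyers: $0.8; on suppliers: $2.2. (They sum to $3.)
The less price-elastic side of the market bears the larger share of a per-unit tax.

Buyers bear $0.8 per bushel; suppliers bear $2.2 per bushel.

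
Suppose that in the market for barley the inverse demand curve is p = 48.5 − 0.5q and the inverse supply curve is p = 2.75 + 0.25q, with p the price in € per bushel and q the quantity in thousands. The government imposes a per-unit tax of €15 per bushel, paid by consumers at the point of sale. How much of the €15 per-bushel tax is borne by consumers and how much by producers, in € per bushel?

Inverting to q(p) form: qd = 97 − 2p; qs = 4p − 11.
Before the tax: set 97 − 2p = 4p − 11 → p* = €18, q* = 61.
With the tax collected from consumers, demand (in seller-price terms) shifts: qd = 97 − 2(p + 15).
New equilibrium: consumers pay €28, producers receive €13, q = 41. (Wedge: pb − ps = 15.)
Burden on consumers: €10; on producers: €5. (They sum to €15.)
The less price-elastic side of the market bears the larger share of a per-unit tax.

Consumers bear €10 per bushel; producers bear €5 per bushel.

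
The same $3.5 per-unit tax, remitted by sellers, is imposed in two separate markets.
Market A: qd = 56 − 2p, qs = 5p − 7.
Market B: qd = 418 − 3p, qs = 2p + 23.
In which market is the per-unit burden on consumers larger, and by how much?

Market A: pre-tax p* = $9, q* = 38; post-tax q = 33; per-unit burden on consumers = $2.5.
Market B: pre-tax p* = $79, q* = 181; post-tax q = 176.8; per-unit burden on consumers = $1.4.
Difference: $2.5 vs $1.4 → market A is larger by $1.1.

Market A, by $1.1.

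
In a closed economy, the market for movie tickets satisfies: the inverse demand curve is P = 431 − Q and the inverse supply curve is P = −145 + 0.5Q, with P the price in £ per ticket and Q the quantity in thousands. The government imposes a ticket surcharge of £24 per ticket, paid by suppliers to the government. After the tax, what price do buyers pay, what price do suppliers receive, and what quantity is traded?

Rewrite in direct form: Qd = 431 − P and Qs = 2P + 290.
Without the tax, 431 − P = 2P + 290 gives 3P = 141, so P* = £47 and Q* = 384.
With the tax collected from suppliers, supply shifts: Qs = 2(P − 24) + 290.
New equilibrium: buyers pay £63, suppliers receive £39, Q = 368. (Wedge: Pb − Ps = 24.)

Buyers pay £63; suppliers receive £39; quantity = 368.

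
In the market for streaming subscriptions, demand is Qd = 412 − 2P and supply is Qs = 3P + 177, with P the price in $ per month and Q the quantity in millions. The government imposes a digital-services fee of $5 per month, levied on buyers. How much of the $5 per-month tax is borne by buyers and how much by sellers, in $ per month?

Buyers bear $3 per month; sellers bear $2 per month.

Without the tax, 412 − 2P = 3P + 177 gives 5P = 235, so P* = $47 and Q* = 318.
With the tax collected from buyers, demand (in seller-price terms) shifts: Qd = 412 − 2(P + 5).
Solving gives Q = 312 with buyers paying $50 and sellers receiving $45 (the $5 wedge).
Burden on buyers: $3; on sellers: $2. (They sum to $5.)
The less price-elastic side of the market bears the larger share of a per-unit tax.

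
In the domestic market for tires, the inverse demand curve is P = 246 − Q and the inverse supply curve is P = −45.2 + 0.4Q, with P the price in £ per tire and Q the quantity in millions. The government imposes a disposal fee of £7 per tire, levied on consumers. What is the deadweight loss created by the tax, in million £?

Inverting to Q(P) form: Qd = 246 − P; Qs = 2.5P + 113.
Before the tax: set 246 − P = 2.5P + 113 → P* = £38, Q* = 208.
With the tax collected from consumers, demand (in seller-price terms) shifts: Qd = 246 − (P + 7).
New equilibrium: consumers pay £43, producers receive £36, Q = 203. (Wedge: Pb − Ps = 7.)
Quantity falls by |ΔQ| = |208 − 203| = 5.
DWL = ½ · t · |ΔQ| = ½ · 7 · 5 = £17.5.

Deadweight loss = £17.5 million.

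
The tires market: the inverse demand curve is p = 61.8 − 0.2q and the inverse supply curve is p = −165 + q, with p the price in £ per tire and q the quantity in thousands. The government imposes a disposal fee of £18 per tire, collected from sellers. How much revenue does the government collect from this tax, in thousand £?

Rewrite in direct form: qd = 309 − 5p and qs = p + 165.
Before the tax: set 309 − 5p = p + 165 → p* = £24, q* = 189.
With the tax collected from sellers, supply shifts: qs = (p − 18) + 165.
Solving gives q = 174 with buyers paying £27 and sellers receiving £9 (the £18 wedge).
Revenue = t · Q = 18 · 174 = £3132.

Tax revenue = £3132 thousand.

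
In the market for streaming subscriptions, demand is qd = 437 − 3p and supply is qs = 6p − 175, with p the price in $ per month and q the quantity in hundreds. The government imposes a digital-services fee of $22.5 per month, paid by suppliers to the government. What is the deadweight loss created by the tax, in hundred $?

Deadweight loss = $506.25 hundred.

Before the tax: set 437 − 3p = 6p − 175 → p* = $68, q* = 233.
With the tax collected from suppliers, supply shifts: qs = 6(p − 22.5) − 175.
Solving gives q = 188 with consumers paying $83 and suppliers receiving $60.5 (the $22.5 wedge).
Quantity falls by |ΔQ| = |233 − 188| = 45.
DWL = ½ · t · |ΔQ| = ½ · 22.5 · 45 = $506.25.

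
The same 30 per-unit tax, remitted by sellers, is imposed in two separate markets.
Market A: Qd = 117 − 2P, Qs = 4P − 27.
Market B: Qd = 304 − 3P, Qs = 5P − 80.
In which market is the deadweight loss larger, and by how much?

Market B, by 243.75.

Market A: pre-tax P* = 24, Q* = 69; post-tax Q = 29; deadweight loss = 600.
Market B: pre-tax P* = 48, Q* = 160; post-tax Q = 103.75; deadweight loss = 843.75.
Difference: 600 vs 843.75 → market B is larger by 243.75.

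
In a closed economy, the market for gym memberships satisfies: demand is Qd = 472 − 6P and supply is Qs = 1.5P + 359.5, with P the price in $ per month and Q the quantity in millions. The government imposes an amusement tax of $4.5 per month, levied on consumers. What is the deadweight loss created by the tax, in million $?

Before the tax: set 472 − 6P = 1.5P + 359.5 → P* = $15, Q* = 382.
With the tax collected from consumers, demand (in seller-price terms) shifts: Qd = 472 − 6(P + 4.5).
Solving gives Q = 376.6 with consumers paying $15.9 and sellers receiving $11.4 (the $4.5 wedge).
Quantity falls by |ΔQ| = |382 − 376.6| = 5.4.
DWL = ½ · t · |ΔQ| = ½ · 4.5 · 5.4 = $12.15.

Deadweight loss = $12.15 million.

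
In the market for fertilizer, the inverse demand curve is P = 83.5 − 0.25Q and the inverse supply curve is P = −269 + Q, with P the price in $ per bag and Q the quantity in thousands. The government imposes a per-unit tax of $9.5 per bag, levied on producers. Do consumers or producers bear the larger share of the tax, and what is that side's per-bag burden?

Rewrite in direct form: Qd = 334 − 4P and Qs = P + 269.
Before the tax: set 334 − 4P = P + 269 → P* = $13, Q* = 282.
With the tax collected from producers, supply shifts: Qs = (P − 9.5) + 269.
Solving gives Q = 274.4 with consumers paying $14.9 and producers receiving $5.4 (the $9.5 wedge).
Per-bag burden: consumers $1.9, producers $7.6.
Producers take the larger share because supply is less price-elastic here (demand slope 4 vs supply slope 1).

Producers bear the larger share: $7.6 per bag.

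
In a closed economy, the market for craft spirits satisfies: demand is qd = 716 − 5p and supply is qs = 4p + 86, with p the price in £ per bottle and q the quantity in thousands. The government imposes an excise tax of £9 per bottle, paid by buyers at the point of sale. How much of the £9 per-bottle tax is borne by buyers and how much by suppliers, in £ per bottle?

Buyers bear £4 per bottle; suppliers bear £5 per bottle.

Without the tax, 716 − 5p = 4p + 86 gives 9p = 630, so p* = £70 and q* = 366.
With the tax collected from buyers, demand (in seller-price terms) shifts: qd = 716 − 5(p + 9).
New equilibrium: buyers pay £74, suppliers receive £65, q = 346. (Wedge: pb − ps = 9.)
Burden on buyers: £4; on suppliers: £5. (They sum to £9.)
The less price-elastic side of the market bears the larger share of a per-unit tax.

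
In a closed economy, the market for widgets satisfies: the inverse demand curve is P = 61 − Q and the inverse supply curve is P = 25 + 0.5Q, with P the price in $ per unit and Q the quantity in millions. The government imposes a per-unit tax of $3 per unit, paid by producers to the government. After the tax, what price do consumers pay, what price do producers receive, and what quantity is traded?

Consumers pay $39; producers receive $36; quantity = 22.

Rewrite in direct form: Qd = 61 − P and Qs = 2P − 50.
Before the tax: set 61 − P = 2P − 50 → P* = $37, Q* = 24.
With the tax collected from producers, supply shifts: Qs = 2(P − 3) − 50.
New equilibrium: consumers pay $39, producers receive $36, Q = 22. (Wedge: Pb − Ps = 3.)
The less price-elastic side of the market bears the larger share of a per-unit tax.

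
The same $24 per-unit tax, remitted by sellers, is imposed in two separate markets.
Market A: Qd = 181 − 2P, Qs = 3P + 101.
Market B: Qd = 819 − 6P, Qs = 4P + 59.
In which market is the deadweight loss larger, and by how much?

Market A: pre-tax P* = $16, Q* = 149; post-tax Q = 120.2; deadweight loss = $345.6.
Market B: pre-tax P* = $76, Q* = 363; post-tax Q = 305.4; deadweight loss = $691.2.
Difference: $345.6 vs $691.2 → market B is larger by $345.6.

Market B, by $345.6.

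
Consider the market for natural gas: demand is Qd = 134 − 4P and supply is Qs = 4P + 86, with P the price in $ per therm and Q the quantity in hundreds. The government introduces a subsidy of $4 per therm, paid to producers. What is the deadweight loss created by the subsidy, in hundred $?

Without the subsidy, 134 − 4P = 4P + 86 gives 8P = 48, so P* = $6 and Q* = 110.
With a per-unit subsidy paid to producers, each receives P + 4 per unit sold, so supply becomes Qs = 4(P + 4) + 86.
Solving gives Q = 118 with consumers paying $4 and producers receiving $8 (the $4 wedge).
Quantity rises by |ΔQ| = |110 − 118| = 8.
DWL = ½ · t · |ΔQ| = ½ · 4 · 8 = $16.

Deadweight loss = $16 hundred.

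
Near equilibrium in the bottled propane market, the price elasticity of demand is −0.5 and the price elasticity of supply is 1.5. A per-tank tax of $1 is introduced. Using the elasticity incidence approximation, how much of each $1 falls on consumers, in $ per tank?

Incidence ratio: consumers' share ≈ εs / (εs + |εd|) = 1.5 / (1.5 + 0.5) = 0.75.
So consumers bear ≈ 0.75 × $1 = $0.75; sellers bear $0.25.

Consumers bear ≈ $0.75 per tank.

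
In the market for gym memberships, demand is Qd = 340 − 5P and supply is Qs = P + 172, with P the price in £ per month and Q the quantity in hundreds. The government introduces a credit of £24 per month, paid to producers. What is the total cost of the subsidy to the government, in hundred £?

Without the subsidy, 340 − 5P = P + 172 gives 6P = 168, so P* = £28 and Q* = 200.
With a per-unit subsidy paid to producers, each receives P + 24 per unit sold, so supply becomes Qs = (P + 24) + 172.
New equilibrium: buyers pay £24, producers receive £48, Q = 220. (Wedge: Pb − Ps = −24.)
Outlay = t · Q = 24 · 220 = £5280.

Government outlay = £5280 hundred.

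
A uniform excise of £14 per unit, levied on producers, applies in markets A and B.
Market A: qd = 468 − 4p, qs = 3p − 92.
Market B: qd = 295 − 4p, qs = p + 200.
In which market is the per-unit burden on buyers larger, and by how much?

Market A: pre-tax p* = £80, q* = 148; post-tax q = 124; per-unit burden on buyers = £6.
Market B: pre-tax p* = £19, q* = 219; post-tax q = 207.8; per-unit burden on buyers = £2.8.
Difference: £6 vs £2.8 → market A is larger by £3.2.

Market A, by £3.2.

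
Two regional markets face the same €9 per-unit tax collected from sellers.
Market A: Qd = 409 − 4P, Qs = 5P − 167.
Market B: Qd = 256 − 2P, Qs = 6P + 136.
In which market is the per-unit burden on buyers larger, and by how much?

Market B, by €1.75.

Market A: pre-tax P* = €64, Q* = 153; post-tax Q = 133; per-unit burden on buyers = €5.
Market B: pre-tax P* = €15, Q* = 226; post-tax Q = 212.5; per-unit burden on buyers = €6.75.
Difference: €5 vs €6.75 → market B is larger by €1.75.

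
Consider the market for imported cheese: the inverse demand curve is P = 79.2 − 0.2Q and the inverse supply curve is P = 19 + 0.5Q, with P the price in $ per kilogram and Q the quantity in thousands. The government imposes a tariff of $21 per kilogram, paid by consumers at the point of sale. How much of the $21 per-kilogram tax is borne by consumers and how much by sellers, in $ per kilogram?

Consumers bear $6 per kilogram; sellers bear $15 per kilogram.

Rewrite in direct form: Qd = 396 − 5P and Qs = 2P − 38.
Before the tax: set 396 − 5P = 2P − 38 → P* = $62, Q* = 86.
With the tax collected from consumers, demand (in seller-price terms) shifts: Qd = 396 − 5(P + 21).
New equilibrium: consumers pay $68, sellers receive $47, Q = 56. (Wedge: Pb − Ps = 21.)
Burden on consumers: $6; on sellers: $15. (They sum to $21.)
The less price-elastic side of the market bears the larger share of a per-unit tax.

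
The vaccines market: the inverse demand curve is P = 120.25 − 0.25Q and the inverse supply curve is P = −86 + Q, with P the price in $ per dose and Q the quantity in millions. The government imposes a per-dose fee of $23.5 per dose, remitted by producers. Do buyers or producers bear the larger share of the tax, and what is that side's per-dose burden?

Rewrite in direct form: Qd = 481 − 4P and Qs = P + 86.
Without the tax, 481 − 4P = P + 86 gives 5P = 395, so P* = $79 and Q* = 165.
With the tax collected from producers, supply shifts: Qs = (P − 23.5) + 86.
New equilibrium: buyers pay $83.7, producers receive $60.2, Q = 146.2. (Wedge: Pb − Ps = 23.5.)
Per-dose burden: buyers $4.7, producers $18.8.
Producers take the larger share because supply is less price-elastic here (demand slope 4 vs supply slope 1).
The less price-elastic side of the market bears the larger share of a per-unit tax.

Producers bear the larger share: $18.8 per dose.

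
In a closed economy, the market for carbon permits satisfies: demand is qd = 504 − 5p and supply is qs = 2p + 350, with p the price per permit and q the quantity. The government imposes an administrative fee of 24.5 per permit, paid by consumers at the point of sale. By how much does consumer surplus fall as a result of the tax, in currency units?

Consumer surplus falls by 2635.5.

Before the tax: set 504 − 5p = 2p + 350 → p* = 22, q* = 394.
With the tax collected from consumers, demand (in seller-price terms) shifts: qd = 504 − 5(p + 24.5).
Solving gives q = 359 with consumers paying 29 and suppliers receiving 4.5 (the 24.5 wedge).
ΔCS is the trapezoid between Q = 359 and Q = 394 of height 7: ½ · (394 + 359) · 7 = 2635.5.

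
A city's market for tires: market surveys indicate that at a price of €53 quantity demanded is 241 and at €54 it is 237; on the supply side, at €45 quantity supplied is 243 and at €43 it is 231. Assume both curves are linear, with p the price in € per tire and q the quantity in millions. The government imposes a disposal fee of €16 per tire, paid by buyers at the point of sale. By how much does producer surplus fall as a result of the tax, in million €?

Producer surplus falls by €1547.52 million.

Demand slope: (237 − 241)/(54 − 53) = -4, so qd = 453 − 4p.
Supply slope: (231 − 243)/(43 − 45) = 6, so qs = 6p − 27.
Before the tax: set 453 − 4p = 6p − 27 → p* = €48, q* = 261.
With the tax collected from buyers, demand (in seller-price terms) shifts: qd = 453 − 4(p + 16).
New equilibrium: buyers pay €57.6, sellers receive €41.6, q = 222.6. (Wedge: pb − ps = 16.)
ΔPS is the trapezoid between Q = 222.6 and Q = 261 of height €6.4: ½ · (261 + 222.6) · 6.4 = €1547.52.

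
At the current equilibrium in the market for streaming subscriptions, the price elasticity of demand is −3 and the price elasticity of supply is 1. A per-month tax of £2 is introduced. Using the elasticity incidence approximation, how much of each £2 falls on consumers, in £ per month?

Consumers bear ≈ £0.5 per month.

Incidence ratio: consumers' share ≈ εs / (εs + |εd|) = 1 / (1 + 3) = 0.25.
So consumers bear ≈ 0.25 × £2 = £0.5; sellers bear £1.5.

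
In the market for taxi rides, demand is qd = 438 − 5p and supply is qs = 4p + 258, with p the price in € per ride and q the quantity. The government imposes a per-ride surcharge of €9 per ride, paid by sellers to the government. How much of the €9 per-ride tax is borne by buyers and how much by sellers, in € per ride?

Before the tax: set 438 − 5p = 4p + 258 → p* = €20, q* = 338.
With the tax collected from sellers, supply shifts: qs = 4(p − 9) + 258.
Solving gives q = 318 with buyers paying €24 and sellers receiving €15 (the €9 wedge).
Burden on buyers: €4; on sellers: €5. (They sum to €9.)
The less price-elastic side of the market bears the larger share of a per-unit tax.

Buyers bear €4 per ride; sellers bear €5 per ride.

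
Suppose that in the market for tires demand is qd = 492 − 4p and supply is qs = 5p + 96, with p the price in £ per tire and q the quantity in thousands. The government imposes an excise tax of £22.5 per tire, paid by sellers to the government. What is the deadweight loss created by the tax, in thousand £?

Deadweight loss = £562.5 thousand.

Without the tax, 492 − 4p = 5p + 96 gives 9p = 396, so p* = £44 and q* = 316.
With the tax collected from sellers, supply shifts: qs = 5(p − 22.5) + 96.
New equilibrium: buyers pay £56.5, sellers receive £34, q = 266. (Wedge: pb − ps = 22.5.)
Quantity falls by |ΔQ| = |316 − 266| = 50.
DWL = ½ · t · |ΔQ| = ½ · 22.5 · 50 = £562.5.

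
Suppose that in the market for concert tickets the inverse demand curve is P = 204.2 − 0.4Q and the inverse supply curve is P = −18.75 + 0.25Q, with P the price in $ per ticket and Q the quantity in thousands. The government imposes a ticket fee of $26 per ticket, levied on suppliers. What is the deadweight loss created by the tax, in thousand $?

Rewrite in direct form: Qd = 510.5 − 2.5P and Qs = 4P + 75.
Without the tax, 510.5 − 2.5P = 4P + 75 gives 6.5P = 435.5, so P* = $67 and Q* = 343.
With the tax collected from suppliers, supply shifts: Qs = 4(P − 26) + 75.
Solving gives Q = 303 with buyers paying $83 and suppliers receiving $57 (the $26 wedge).
Quantity falls by |ΔQ| = |343 − 303| = 40.
DWL = ½ · t · |ΔQ| = ½ · 26 · 40 = $520.

Deadweight loss = $520 thousand.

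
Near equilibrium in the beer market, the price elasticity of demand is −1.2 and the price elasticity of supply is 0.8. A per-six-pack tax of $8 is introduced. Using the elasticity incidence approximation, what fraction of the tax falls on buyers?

Incidence ratio: buyers' share ≈ εs / (εs + |εd|) = 0.8 / (0.8 + 1.2) = 0.4.
Supply is the less elastic side, so buyers bear the smaller share.

Buyers' share ≈ 0.4.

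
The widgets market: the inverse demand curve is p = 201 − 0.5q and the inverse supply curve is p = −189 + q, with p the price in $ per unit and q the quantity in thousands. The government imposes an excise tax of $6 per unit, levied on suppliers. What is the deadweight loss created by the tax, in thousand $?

Inverting to q(p) form: qd = 402 − 2p; qs = p + 189.
Without the tax, 402 − 2p = p + 189 gives 3p = 213, so p* = $71 and q* = 260.
With the tax collected from suppliers, supply shifts: qs = (p − 6) + 189.
New equilibrium: buyers pay $73, suppliers receive $67, q = 256. (Wedge: pb − ps = 6.)
Quantity falls by |ΔQ| = |260 − 256| = 4.
DWL = ½ · t · |ΔQ| = ½ · 6 · 4 = $12.

Deadweight loss = $12 thousand.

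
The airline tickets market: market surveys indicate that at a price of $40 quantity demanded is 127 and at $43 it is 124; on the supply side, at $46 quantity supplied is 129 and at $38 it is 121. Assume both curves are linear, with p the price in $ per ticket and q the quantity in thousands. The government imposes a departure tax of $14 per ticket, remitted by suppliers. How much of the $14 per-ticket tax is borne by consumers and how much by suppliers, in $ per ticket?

Demand slope: (124 − 127)/(43 − 40) = -1, so qd = 167 − p.
Supply slope: (121 − 129)/(38 − 46) = 1, so qs = p + 83.
Without the tax, 167 − p = p + 83 gives 2p = 84, so p* = $42 and q* = 125.
With the tax collected from suppliers, supply shifts: qs = (p − 14) + 83.
New equilibrium: consumers pay $49, suppliers receive $35, q = 118. (Wedge: pb − ps = 14.)
Burden on consumers: $7; on suppliers: $7. (They sum to $14.)

Consumers bear $7 per ticket; suppliers bear $7 per ticket.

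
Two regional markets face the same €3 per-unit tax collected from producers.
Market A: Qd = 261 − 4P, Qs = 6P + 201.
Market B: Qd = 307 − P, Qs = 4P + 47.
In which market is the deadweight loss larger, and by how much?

Market A, by €7.2.

Market A: pre-tax P* = €6, Q* = 237; post-tax Q = 229.8; deadweight loss = €10.8.
Market B: pre-tax P* = €52, Q* = 255; post-tax Q = 252.6; deadweight loss = €3.6.
Difference: €10.8 vs €3.6 → market A is larger by €7.2.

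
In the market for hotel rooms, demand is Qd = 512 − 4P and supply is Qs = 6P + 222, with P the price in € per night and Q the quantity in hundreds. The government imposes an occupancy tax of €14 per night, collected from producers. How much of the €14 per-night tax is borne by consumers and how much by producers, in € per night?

Consumers bear €8.4 per night; producers bear €5.6 per night.

Before the tax: set 512 − 4P = 6P + 222 → P* = €29, Q* = 396.
With the tax collected from producers, supply shifts: Qs = 6(P − 14) + 222.
Solving gives Q = 362.4 with consumers paying €37.4 and producers receiving €23.4 (the €14 wedge).
Burden on consumers: €8.4; on producers: €5.6. (They sum to €14.)
The less price-elastic side of the market bears the larger share of a per-unit tax.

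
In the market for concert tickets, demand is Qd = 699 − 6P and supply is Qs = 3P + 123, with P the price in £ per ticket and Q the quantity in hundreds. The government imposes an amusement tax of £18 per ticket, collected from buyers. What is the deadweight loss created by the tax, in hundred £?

Without the tax, 699 − 6P = 3P + 123 gives 9P = 576, so P* = £64 and Q* = 315.
With the tax collected from buyers, demand (in seller-price terms) shifts: Qd = 699 − 6(P + 18).
Solving gives Q = 279 with buyers paying £70 and suppliers receiving £52 (the £18 wedge).
Quantity falls by |ΔQ| = |315 − 279| = 36.
DWL = ½ · t · |ΔQ| = ½ · 18 · 36 = £324.

Deadweight loss = £324 hundred.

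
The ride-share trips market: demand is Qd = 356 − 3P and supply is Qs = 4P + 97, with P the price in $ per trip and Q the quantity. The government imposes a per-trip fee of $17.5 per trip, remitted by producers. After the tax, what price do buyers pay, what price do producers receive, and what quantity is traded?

Buyers pay $47; producers receive $29.5; quantity = 215.

Before the tax: set 356 − 3P = 4P + 97 → P* = $37, Q* = 245.
With the tax collected from producers, supply shifts: Qs = 4(P − 17.5) + 97.
Solving gives Q = 215 with buyers paying $47 and producers receiving $29.5 (the $17.5 wedge).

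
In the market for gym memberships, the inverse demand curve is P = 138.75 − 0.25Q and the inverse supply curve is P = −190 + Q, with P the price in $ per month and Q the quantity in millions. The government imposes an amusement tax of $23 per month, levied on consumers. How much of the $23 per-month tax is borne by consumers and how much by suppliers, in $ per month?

Consumers bear $4.6 per month; suppliers bear $18.4 per month.

Inverting to Q(P) form: Qd = 555 − 4P; Qs = P + 190.
Before the tax: set 555 − 4P = P + 190 → P* = $73, Q* = 263.
With the tax collected from consumers, demand (in seller-price terms) shifts: Qd = 555 − 4(P + 23).
Solving gives Q = 244.6 with consumers paying $77.6 and suppliers receiving $54.6 (the $23 wedge).
Burden on consumers: $4.6; on suppliers: $18.4. (They sum to $23.)
The less price-elastic side of the market bears the larger share of a per-unit tax.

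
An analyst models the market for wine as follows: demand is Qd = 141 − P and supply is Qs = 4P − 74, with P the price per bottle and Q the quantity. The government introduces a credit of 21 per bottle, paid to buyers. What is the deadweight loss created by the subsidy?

Without the subsidy, 141 − P = 4P − 74 gives 5P = 215, so P* = 43 and Q* = 98.
With a per-unit subsidy paid to buyers, each effectively pays P − 21, so demand becomes Qd = 141 − (P − 21).
Solving gives Q = 114.8 with buyers paying 26.2 and suppliers receiving 47.2 (the 21 wedge).
Quantity rises by |ΔQ| = |98 − 114.8| = 16.8.
DWL = ½ · t · |ΔQ| = ½ · 21 · 16.8 = 176.4.

Deadweight loss = 176.4.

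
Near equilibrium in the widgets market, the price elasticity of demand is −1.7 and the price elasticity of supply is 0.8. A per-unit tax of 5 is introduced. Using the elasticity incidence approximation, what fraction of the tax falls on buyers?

Buyers' share ≈ 0.32.

Incidence ratio: buyers' share ≈ εs / (εs + |εd|) = 0.8 / (0.8 + 1.7) = 0.32.
Supply is the less elastic side, so buyers bear the smaller share.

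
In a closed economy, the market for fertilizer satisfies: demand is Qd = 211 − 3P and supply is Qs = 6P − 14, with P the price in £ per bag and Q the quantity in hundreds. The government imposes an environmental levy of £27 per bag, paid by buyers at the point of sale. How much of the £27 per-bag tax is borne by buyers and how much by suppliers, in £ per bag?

Before the tax: set 211 − 3P = 6P − 14 → P* = £25, Q* = 136.
With the tax collected from buyers, demand (in seller-price terms) shifts: Qd = 211 − 3(P + 27).
Solving gives Q = 82 with buyers paying £43 and suppliers receiving £16 (the £27 wedge).
Burden on buyers: £18; on suppliers: £9. (They sum to £27.)

Buyers bear £18 per bag; suppliers bear £9 per bag.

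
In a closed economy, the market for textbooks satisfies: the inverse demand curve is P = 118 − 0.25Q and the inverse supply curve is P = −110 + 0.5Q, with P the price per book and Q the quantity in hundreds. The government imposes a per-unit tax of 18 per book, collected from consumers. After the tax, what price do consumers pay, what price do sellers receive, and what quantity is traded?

Rewrite in direct form: Qd = 472 − 4P and Qs = 2P + 220.
Before the tax: set 472 − 4P = 2P + 220 → P* = 42, Q* = 304.
With the tax collected from consumers, demand (in seller-price terms) shifts: Qd = 472 − 4(P + 18).
Solving gives Q = 280 with consumers paying 48 and sellers receiving 30 (the 18 wedge).
The less price-elastic side of the market bears the larger share of a per-unit tax.

Consumers pay 48; sellers receive 30; quantity = 280.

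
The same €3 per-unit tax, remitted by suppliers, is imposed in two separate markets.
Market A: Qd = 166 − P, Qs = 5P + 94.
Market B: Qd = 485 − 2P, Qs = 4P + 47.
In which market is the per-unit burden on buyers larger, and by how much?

Market A: pre-tax P* = €12, Q* = 154; post-tax Q = 151.5; per-unit burden on buyers = €2.5.
Market B: pre-tax P* = €73, Q* = 339; post-tax Q = 335; per-unit burden on buyers = €2.
Difference: €2.5 vs €2 → market A is larger by €0.5.

Market A, by €0.5.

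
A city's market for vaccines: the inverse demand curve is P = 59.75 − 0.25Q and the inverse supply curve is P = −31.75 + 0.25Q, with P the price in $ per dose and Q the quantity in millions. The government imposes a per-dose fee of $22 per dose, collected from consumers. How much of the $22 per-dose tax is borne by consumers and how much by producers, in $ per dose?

Rewrite in direct form: Qd = 239 − 4P and Qs = 4P + 127.
Before the tax: set 239 − 4P = 4P + 127 → P* = $14, Q* = 183.
With the tax collected from consumers, demand (in seller-price terms) shifts: Qd = 239 − 4(P + 22).
Solving gives Q = 139 with consumers paying $25 and producers receiving $3 (the $22 wedge).
Burden on consumers: $11; on producers: $11. (They sum to $22.)

Consumers bear $11 per dose; producers bear $11 per dose.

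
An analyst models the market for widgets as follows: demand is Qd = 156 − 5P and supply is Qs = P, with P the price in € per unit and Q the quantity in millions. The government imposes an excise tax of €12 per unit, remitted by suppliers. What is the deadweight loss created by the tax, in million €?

Deadweight loss = €60 million.

Without the tax, 156 − 5P = P gives 6P = 156, so P* = €26 and Q* = 26.
With the tax collected from suppliers, supply shifts: Qs = (P − 12).
Solving gives Q = 16 with buyers paying €28 and suppliers receiving €16 (the €12 wedge).
Quantity falls by |ΔQ| = |26 − 16| = 10.
DWL = ½ · t · |ΔQ| = ½ · 12 · 10 = €60.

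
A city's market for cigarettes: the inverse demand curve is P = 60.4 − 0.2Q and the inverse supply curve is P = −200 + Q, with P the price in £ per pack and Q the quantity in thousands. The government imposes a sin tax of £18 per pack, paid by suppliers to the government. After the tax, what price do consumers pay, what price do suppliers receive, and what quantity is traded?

Consumers pay £20; suppliers receive £2; quantity = 202.

Inverting to Q(P) form: Qd = 302 − 5P; Qs = P + 200.
Before the tax: set 302 − 5P = P + 200 → P* = £17, Q* = 217.
With the tax collected from suppliers, supply shifts: Qs = (P − 18) + 200.
Solving gives Q = 202 with consumers paying £20 and suppliers receiving £2 (the £18 wedge).
The less price-elastic side of the market bears the larger share of a per-unit tax.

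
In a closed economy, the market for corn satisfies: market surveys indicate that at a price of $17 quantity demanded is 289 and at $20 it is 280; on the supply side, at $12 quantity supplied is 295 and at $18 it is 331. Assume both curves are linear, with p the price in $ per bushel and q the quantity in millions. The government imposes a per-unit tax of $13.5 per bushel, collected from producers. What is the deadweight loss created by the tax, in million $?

Demand slope: (280 − 289)/(20 − 17) = -3, so qd = 340 − 3p.
Supply slope: (331 − 295)/(18 − 12) = 6, so qs = 6p + 223.
Before the tax: set 340 − 3p = 6p + 223 → p* = $13, q* = 301.
With the tax collected from producers, supply shifts: qs = 6(p − 13.5) + 223.
New equilibrium: consumers pay $22, producers receive $8.5, q = 274. (Wedge: pb − ps = 13.5.)
Quantity falls by |ΔQ| = |301 − 274| = 27.
DWL = ½ · t · |ΔQ| = ½ · 13.5 · 27 = $182.25.

Deadweight loss = $182.25 million.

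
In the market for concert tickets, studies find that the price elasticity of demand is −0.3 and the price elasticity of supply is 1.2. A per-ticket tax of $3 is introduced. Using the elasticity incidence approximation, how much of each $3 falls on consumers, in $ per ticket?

Consumers bear ≈ $2.4 per ticket.

Incidence ratio: consumers' share ≈ εs / (εs + |εd|) = 1.2 / (1.2 + 0.3) = 0.8.
So consumers bear ≈ 0.8 × $3 = $2.4; suppliers bear $0.6.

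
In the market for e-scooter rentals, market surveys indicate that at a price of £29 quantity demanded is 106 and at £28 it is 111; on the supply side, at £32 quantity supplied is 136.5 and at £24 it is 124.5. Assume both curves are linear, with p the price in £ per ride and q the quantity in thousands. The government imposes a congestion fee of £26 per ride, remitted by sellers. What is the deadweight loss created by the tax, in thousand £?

Deadweight loss = £390 thousand.

Demand slope: (111 − 106)/(28 − 29) = -5, so qd = 251 − 5p.
Supply slope: (124.5 − 136.5)/(24 − 32) = 1.5, so qs = 1.5p + 88.5.
Without the tax, 251 − 5p = 1.5p + 88.5 gives 6.5p = 162.5, so p* = £25 and q* = 126.
With the tax collected from sellers, supply shifts: qs = 1.5(p − 26) + 88.5.
Solving gives q = 96 with consumers paying £31 and sellers receiving £5 (the £26 wedge).
Quantity falls by |ΔQ| = |126 − 96| = 30.
DWL = ½ · t · |ΔQ| = ½ · 26 · 30 = £390.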